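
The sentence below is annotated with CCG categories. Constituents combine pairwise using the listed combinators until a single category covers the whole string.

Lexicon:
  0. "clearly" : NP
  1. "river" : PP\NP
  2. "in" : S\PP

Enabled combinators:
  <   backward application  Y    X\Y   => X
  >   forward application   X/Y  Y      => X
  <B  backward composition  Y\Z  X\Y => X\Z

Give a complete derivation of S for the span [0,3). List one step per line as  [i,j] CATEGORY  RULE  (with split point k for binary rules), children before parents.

[0,1] NP  lex  "clearly"
[1,2] PP\NP  lex  "river"
[2,3] S\PP  lex  "in"
[1,3] S\NP  <B  k=2
[0,3] S  <  k=1

[0,3] S   <
  [0,1] "clearly" : NP
  [1,3] S\NP   <B
    [1,2] "river" : PP\NP
    [2,3] "in" : S\PP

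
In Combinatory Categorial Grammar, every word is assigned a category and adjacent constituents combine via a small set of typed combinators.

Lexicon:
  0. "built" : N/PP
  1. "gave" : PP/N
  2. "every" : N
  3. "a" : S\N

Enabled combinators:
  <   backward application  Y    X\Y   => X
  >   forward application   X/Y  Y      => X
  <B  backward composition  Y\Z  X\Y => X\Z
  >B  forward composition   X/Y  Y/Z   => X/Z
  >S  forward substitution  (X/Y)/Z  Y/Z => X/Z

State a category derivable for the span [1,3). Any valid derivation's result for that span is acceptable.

[0,4] S   <
  [0,3] N   >
    [0,1] "built" : N/PP
    [1,3] PP   >
      [1,2] "gave" : PP/N
      [2,3] "every" : N
  [3,4] "a" : S\N

PP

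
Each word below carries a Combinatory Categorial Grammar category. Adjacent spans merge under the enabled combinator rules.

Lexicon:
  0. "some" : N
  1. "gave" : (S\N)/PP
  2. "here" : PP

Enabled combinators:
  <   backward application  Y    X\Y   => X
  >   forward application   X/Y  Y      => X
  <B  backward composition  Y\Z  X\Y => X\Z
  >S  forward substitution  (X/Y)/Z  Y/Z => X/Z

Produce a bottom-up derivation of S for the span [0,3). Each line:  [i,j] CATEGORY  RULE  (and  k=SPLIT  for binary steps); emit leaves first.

[0,1] N  lex  "some"
[1,2] (S\N)/PP  lex  "gave"
[2,3] PP  lex  "here"
[1,3] S\N  >  k=2
[0,3] S  <  k=1

[0,3] S   <
  [0,1] "some" : N
  [1,3] S\N   >
    [1,2] "gave" : (S\N)/PP
    [2,3] "here" : PP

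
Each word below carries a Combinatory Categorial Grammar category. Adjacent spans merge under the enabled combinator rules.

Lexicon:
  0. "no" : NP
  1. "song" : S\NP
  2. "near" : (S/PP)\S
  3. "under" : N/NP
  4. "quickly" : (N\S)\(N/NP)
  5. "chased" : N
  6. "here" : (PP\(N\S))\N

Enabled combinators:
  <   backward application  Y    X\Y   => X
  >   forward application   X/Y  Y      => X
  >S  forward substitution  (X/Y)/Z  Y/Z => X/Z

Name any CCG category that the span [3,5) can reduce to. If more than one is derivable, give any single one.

N\S

[0,7] S   >
  [0,3] S/PP   <
    [0,2] S   <
      [0,1] "no" : NP
      [1,2] "song" : S\NP
    [2,3] "near" : (S/PP)\S
  [3,7] PP   <
    [3,5] N\S   <
      [3,4] "under" : N/NP
      [4,5] "quickly" : (N\S)\(N/NP)
    [5,7] PP\(N\S)   <
      [5,6] "chased" : N
      [6,7] "here" : (PP\(N\S))\N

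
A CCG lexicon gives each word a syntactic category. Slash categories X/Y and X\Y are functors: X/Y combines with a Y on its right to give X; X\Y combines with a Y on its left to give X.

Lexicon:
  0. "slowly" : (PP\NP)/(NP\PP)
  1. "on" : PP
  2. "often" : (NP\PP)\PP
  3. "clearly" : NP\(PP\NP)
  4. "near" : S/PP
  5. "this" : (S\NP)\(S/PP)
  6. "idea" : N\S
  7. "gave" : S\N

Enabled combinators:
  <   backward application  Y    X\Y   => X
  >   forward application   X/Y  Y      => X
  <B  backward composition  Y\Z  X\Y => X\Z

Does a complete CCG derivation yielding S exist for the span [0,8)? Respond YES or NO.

YES

[0,8] S   <
  [0,4] NP   <
    [0,3] PP\NP   >
      [0,1] "slowly" : (PP\NP)/(NP\PP)
      [1,3] NP\PP   <
        [1,2] "on" : PP
        [2,3] "often" : (NP\PP)\PP
    [3,4] "clearly" : NP\(PP\NP)
  [4,8] S\NP   <B
    [4,7] N\NP   <B
      [4,6] S\NP   <
        [4,5] "near" : S/PP
        [5,6] "this" : (S\NP)\(S/PP)
      [6,7] "idea" : N\S
    [7,8] "gave" : S\N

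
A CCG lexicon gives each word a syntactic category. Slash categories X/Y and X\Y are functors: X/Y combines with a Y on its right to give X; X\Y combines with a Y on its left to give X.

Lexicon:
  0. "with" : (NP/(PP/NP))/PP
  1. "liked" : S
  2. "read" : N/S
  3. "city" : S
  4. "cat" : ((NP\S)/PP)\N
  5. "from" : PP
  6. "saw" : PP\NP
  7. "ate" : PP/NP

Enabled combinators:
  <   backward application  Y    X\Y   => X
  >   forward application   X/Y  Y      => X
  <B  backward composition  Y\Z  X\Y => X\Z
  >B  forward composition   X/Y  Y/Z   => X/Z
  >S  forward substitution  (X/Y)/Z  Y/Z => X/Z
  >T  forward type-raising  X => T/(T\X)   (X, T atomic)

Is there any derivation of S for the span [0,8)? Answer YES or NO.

NO

(NP/(PP/NP))/PP S N/S S ((NP\S)/PP)\N PP PP\NP PP/NP
CKY chart[0,8] = {N/(N\NP), NP, NP/(NP\NP), PP/(PP\NP), S/(S\NP)}; S ∉ chart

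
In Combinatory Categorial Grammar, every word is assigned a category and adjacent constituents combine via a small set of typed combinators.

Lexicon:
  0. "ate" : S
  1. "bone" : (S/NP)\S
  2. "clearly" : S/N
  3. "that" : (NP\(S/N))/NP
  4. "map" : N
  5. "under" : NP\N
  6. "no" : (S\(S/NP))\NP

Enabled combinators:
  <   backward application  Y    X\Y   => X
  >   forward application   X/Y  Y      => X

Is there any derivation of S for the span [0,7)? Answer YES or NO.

[0,7] S   <
  [0,2] S/NP   <
    [0,1] "ate" : S
    [1,2] "bone" : (S/NP)\S
  [2,7] S\(S/NP)   <
    [2,6] NP   <
      [2,3] "clearly" : S/N
      [3,6] NP\(S/N)   >
        [3,4] "that" : (NP\(S/N))/NP
        [4,6] NP   <
          [4,5] "map" : N
          [5,6] "under" : NP\N
    [6,7] "no" : (S\(S/NP))\NP

YES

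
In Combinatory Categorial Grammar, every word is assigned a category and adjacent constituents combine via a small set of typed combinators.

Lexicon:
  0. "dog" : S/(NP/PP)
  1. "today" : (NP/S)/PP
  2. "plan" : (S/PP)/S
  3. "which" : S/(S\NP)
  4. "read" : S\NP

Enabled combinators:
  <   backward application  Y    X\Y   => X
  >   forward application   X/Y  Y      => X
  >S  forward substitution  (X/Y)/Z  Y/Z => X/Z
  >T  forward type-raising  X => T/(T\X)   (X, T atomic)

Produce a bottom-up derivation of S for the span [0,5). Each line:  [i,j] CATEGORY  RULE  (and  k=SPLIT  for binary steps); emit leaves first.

[0,1] S/(NP/PP)  lex  "dog"
[1,2] (NP/S)/PP  lex  "today"
[2,3] (S/PP)/S  lex  "plan"
[3,4] S/(S\NP)  lex  "which"
[4,5] S\NP  lex  "read"
[3,5] S  >  k=4
[2,5] S/PP  >  k=3
[1,5] NP/PP  >S  k=2
[0,5] S  >  k=1

[0,5] S   >
  [0,1] "dog" : S/(NP/PP)
  [1,5] NP/PP   >S
    [1,2] "today" : (NP/S)/PP
    [2,5] S/PP   >
      [2,3] "plan" : (S/PP)/S
      [3,5] S   >
        [3,4] "which" : S/(S\NP)
        [4,5] "read" : S\NP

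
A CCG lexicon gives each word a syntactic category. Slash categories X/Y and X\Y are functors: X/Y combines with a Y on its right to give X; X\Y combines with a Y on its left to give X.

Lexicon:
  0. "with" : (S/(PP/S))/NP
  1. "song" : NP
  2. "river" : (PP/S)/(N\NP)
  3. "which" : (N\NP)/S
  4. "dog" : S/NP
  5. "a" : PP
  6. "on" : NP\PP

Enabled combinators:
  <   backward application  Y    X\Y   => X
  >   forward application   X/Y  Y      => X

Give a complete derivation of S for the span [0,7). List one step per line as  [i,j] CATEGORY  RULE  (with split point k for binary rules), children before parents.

[0,7] S   >
  [0,2] S/(PP/S)   >
    [0,1] "with" : (S/(PP/S))/NP
    [1,2] "song" : NP
  [2,7] PP/S   >
    [2,3] "river" : (PP/S)/(N\NP)
    [3,7] N\NP   >
      [3,4] "which" : (N\NP)/S
      [4,7] S   >
        [4,5] "dog" : S/NP
        [5,7] NP   <
          [5,6] "a" : PP
          [6,7] "on" : NP\PP

[0,1] (S/(PP/S))/NP  lex  "with"
[1,2] NP  lex  "song"
[0,2] S/(PP/S)  >  k=1
[2,3] (PP/S)/(N\NP)  lex  "river"
[3,4] (N\NP)/S  lex  "which"
[4,5] S/NP  lex  "dog"
[5,6] PP  lex  "a"
[6,7] NP\PP  lex  "on"
[5,7] NP  <  k=6
[4,7] S  >  k=5
[3,7] N\NP  >  k=4
[2,7] PP/S  >  k=3
[0,7] S  >  k=2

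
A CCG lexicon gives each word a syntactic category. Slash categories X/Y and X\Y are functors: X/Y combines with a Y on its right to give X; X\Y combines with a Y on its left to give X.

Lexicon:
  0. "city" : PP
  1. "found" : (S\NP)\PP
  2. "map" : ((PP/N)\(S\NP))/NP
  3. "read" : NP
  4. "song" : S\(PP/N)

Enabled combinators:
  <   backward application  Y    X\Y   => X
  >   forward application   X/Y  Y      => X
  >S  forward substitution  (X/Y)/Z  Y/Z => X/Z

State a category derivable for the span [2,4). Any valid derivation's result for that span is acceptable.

(PP/N)\(S\NP)

[0,5] S   <
  [0,4] PP/N   <
    [0,2] S\NP   <
      [0,1] "city" : PP
      [1,2] "found" : (S\NP)\PP
    [2,4] (PP/N)\(S\NP)   >
      [2,3] "map" : ((PP/N)\(S\NP))/NP
      [3,4] "read" : NP
  [4,5] "song" : S\(PP/N)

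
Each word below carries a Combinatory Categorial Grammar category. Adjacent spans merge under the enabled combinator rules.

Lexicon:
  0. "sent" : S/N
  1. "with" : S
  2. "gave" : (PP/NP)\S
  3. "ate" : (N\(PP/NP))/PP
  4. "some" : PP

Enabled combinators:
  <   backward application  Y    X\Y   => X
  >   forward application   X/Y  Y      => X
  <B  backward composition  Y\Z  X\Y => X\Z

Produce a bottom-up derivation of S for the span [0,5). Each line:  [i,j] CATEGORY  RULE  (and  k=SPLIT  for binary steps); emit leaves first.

[0,1] S/N  lex  "sent"
[1,2] S  lex  "with"
[2,3] (PP/NP)\S  lex  "gave"
[3,4] (N\(PP/NP))/PP  lex  "ate"
[4,5] PP  lex  "some"
[3,5] N\(PP/NP)  >  k=4
[2,5] N\S  <B  k=3
[1,5] N  <  k=2
[0,5] S  >  k=1

[0,5] S   >
  [0,1] "sent" : S/N
  [1,5] N   <
    [1,2] "with" : S
    [2,5] N\S   <B
      [2,3] "gave" : (PP/NP)\S
      [3,5] N\(PP/NP)   >
        [3,4] "ate" : (N\(PP/NP))/PP
        [4,5] "some" : PP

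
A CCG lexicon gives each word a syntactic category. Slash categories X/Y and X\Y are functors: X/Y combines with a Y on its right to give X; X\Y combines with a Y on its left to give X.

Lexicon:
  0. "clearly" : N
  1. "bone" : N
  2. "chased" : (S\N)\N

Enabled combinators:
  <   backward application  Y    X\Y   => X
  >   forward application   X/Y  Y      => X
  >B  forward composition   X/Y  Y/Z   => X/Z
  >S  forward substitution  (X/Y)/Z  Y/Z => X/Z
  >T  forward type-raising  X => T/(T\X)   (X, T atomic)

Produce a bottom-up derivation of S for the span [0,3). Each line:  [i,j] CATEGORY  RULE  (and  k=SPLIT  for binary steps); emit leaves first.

[0,1] N  lex  "clearly"
[1,2] N  lex  "bone"
[2,3] (S\N)\N  lex  "chased"
[1,3] S\N  <  k=2
[0,3] S  <  k=1

[0,3] S   <
  [0,1] "clearly" : N
  [1,3] S\N   <
    [1,2] "bone" : N
    [2,3] "chased" : (S\N)\N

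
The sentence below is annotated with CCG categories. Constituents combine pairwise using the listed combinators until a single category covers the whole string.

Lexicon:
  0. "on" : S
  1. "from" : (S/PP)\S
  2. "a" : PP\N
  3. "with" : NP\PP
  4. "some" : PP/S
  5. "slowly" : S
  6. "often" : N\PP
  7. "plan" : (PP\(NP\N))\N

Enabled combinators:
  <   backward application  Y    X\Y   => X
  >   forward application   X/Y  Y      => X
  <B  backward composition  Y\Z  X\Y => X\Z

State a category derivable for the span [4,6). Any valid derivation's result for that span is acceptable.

PP

[0,8] S   >
  [0,2] S/PP   <
    [0,1] "on" : S
    [1,2] "from" : (S/PP)\S
  [2,8] PP   <
    [2,4] NP\N   <B
      [2,3] "a" : PP\N
      [3,4] "with" : NP\PP
    [4,8] PP\(NP\N)   <
      [4,7] N   <
        [4,6] PP   >
          [4,5] "some" : PP/S
          [5,6] "slowly" : S
        [6,7] "often" : N\PP
      [7,8] "plan" : (PP\(NP\N))\N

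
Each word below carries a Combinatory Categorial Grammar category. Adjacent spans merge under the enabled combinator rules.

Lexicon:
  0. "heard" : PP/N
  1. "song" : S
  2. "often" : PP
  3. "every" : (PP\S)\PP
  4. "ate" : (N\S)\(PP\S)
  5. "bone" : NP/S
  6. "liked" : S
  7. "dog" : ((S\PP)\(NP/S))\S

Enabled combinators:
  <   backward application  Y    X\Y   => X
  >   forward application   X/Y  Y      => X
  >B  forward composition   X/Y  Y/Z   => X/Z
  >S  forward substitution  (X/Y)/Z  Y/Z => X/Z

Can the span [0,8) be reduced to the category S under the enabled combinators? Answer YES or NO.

YES

[0,8] S   <
  [0,5] PP   >
    [0,1] "heard" : PP/N
    [1,5] N   <
      [1,2] "song" : S
      [2,5] N\S   <
        [2,4] PP\S   <
          [2,3] "often" : PP
          [3,4] "every" : (PP\S)\PP
        [4,5] "ate" : (N\S)\(PP\S)
  [5,8] S\PP   <
    [5,6] "bone" : NP/S
    [6,8] (S\PP)\(NP/S)   <
      [6,7] "liked" : S
      [7,8] "dog" : ((S\PP)\(NP/S))\S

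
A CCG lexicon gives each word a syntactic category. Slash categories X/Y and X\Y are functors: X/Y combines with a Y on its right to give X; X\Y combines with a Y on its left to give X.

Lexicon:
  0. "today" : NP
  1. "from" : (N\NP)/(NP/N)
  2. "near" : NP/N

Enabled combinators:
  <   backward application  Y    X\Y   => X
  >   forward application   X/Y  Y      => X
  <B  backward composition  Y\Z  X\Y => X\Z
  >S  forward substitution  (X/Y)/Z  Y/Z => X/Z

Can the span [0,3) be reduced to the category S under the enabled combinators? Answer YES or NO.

NO

NP (N\NP)/(NP/N) NP/N
CKY chart[0,3] = {N}; S ∉ chart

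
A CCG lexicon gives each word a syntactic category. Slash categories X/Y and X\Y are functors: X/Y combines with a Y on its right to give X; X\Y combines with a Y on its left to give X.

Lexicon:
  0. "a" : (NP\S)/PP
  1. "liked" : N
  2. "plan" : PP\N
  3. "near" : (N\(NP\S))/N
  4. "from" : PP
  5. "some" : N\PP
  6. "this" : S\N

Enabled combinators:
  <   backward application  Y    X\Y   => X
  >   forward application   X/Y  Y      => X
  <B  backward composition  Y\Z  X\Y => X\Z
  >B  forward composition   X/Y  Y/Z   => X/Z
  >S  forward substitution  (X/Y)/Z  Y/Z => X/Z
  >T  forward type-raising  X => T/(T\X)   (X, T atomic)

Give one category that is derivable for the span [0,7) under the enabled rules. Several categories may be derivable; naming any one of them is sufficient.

S

[0,7] S   <
  [0,6] N   <
    [0,3] NP\S   >
      [0,1] "a" : (NP\S)/PP
      [1,3] PP   <
        [1,2] "liked" : N
        [2,3] "plan" : PP\N
    [3,6] N\(NP\S)   >
      [3,4] "near" : (N\(NP\S))/N
      [4,6] N   <
        [4,5] "from" : PP
        [5,6] "some" : N\PP
  [6,7] "this" : S\N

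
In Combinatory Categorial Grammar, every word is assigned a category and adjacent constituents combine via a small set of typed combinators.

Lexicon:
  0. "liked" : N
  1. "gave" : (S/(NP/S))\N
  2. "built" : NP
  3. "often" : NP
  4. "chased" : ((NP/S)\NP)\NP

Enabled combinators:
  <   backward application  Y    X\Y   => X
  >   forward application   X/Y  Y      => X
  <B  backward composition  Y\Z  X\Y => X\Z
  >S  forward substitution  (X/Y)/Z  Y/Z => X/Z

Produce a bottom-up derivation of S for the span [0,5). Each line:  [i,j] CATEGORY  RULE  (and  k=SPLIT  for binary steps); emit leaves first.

[0,1] N  lex  "liked"
[1,2] (S/(NP/S))\N  lex  "gave"
[0,2] S/(NP/S)  <  k=1
[2,3] NP  lex  "built"
[3,4] NP  lex  "often"
[4,5] ((NP/S)\NP)\NP  lex  "chased"
[3,5] (NP/S)\NP  <  k=4
[2,5] NP/S  <  k=3
[0,5] S  >  k=2

[0,5] S   >
  [0,2] S/(NP/S)   <
    [0,1] "liked" : N
    [1,2] "gave" : (S/(NP/S))\N
  [2,5] NP/S   <
    [2,3] "built" : NP
    [3,5] (NP/S)\NP   <
      [3,4] "often" : NP
      [4,5] "chased" : ((NP/S)\NP)\NP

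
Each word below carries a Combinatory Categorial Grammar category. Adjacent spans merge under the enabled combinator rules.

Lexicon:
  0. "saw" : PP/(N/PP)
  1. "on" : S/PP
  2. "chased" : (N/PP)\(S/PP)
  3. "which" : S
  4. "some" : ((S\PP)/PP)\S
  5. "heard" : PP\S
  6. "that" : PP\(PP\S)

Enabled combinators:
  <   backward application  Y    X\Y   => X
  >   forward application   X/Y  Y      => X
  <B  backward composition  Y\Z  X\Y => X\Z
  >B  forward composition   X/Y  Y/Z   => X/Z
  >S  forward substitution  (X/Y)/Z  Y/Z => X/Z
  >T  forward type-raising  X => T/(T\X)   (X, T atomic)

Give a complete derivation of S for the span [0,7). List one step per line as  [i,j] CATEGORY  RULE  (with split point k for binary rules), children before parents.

[0,1] PP/(N/PP)  lex  "saw"
[1,2] S/PP  lex  "on"
[2,3] (N/PP)\(S/PP)  lex  "chased"
[1,3] N/PP  <  k=2
[0,3] PP  >  k=1
[3,4] S  lex  "which"
[4,5] ((S\PP)/PP)\S  lex  "some"
[3,5] (S\PP)/PP  <  k=4
[5,6] PP\S  lex  "heard"
[6,7] PP\(PP\S)  lex  "that"
[5,7] PP  <  k=6
[3,7] S\PP  >  k=5
[0,7] S  <  k=3

[0,7] S   <
  [0,3] PP   >
    [0,1] "saw" : PP/(N/PP)
    [1,3] N/PP   <
      [1,2] "on" : S/PP
      [2,3] "chased" : (N/PP)\(S/PP)
  [3,7] S\PP   >
    [3,5] (S\PP)/PP   <
      [3,4] "which" : S
      [4,5] "some" : ((S\PP)/PP)\S
    [5,7] PP   <
      [5,6] "heard" : PP\S
      [6,7] "that" : PP\(PP\S)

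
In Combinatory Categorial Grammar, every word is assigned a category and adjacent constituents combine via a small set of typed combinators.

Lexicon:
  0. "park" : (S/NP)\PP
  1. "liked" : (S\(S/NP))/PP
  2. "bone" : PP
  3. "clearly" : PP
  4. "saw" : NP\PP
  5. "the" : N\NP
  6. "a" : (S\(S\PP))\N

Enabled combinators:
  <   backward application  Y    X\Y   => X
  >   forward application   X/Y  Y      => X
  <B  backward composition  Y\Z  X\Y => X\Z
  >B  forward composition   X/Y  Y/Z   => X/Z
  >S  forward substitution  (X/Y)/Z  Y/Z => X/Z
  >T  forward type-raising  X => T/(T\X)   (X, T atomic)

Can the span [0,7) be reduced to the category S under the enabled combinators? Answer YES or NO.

YES

[0,7] S   <
  [0,3] S\PP   <B
    [0,1] "park" : (S/NP)\PP
    [1,3] S\(S/NP)   >
      [1,2] "liked" : (S\(S/NP))/PP
      [2,3] "bone" : PP
  [3,7] S\(S\PP)   <
    [3,6] N   <
      [3,4] "clearly" : PP
      [4,6] N\PP   <B
        [4,5] "saw" : NP\PP
        [5,6] "the" : N\NP
    [6,7] "a" : (S\(S\PP))\N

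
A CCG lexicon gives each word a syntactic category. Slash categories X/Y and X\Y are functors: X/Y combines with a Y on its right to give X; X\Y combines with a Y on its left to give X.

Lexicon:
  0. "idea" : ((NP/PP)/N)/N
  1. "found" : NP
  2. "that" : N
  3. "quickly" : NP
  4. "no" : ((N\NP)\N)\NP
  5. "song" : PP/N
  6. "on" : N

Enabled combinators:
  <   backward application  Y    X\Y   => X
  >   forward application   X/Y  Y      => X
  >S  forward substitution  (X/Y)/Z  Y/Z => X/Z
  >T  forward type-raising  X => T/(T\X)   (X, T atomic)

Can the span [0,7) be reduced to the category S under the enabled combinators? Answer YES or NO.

NO

((NP/PP)/N)/N NP N NP ((N\NP)\N)\NP PP/N N
CKY chart[0,7] = {N/(N\NP), NP, NP/(NP\NP), PP/(PP\NP), S/(S\NP)}; S ∉ chart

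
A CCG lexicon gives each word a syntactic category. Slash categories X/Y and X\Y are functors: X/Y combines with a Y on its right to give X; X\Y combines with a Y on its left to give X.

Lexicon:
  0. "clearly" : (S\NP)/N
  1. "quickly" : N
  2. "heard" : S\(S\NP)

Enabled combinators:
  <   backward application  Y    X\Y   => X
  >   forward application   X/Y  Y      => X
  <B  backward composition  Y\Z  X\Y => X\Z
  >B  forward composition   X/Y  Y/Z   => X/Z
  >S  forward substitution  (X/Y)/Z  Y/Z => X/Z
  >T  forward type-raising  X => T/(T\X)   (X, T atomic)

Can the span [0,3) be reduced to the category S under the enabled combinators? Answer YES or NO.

YES

[0,3] S   <
  [0,2] S\NP   >
    [0,1] "clearly" : (S\NP)/N
    [1,2] "quickly" : N
  [2,3] "heard" : S\(S\NP)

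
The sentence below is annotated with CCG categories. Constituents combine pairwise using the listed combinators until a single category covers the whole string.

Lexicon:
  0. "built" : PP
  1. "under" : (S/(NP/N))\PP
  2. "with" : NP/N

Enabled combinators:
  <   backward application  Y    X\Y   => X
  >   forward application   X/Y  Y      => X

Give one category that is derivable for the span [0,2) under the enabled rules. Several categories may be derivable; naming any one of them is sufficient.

[0,3] S   >
  [0,2] S/(NP/N)   <
    [0,1] "built" : PP
    [1,2] "under" : (S/(NP/N))\PP
  [2,3] "with" : NP/N

S/(NP/N)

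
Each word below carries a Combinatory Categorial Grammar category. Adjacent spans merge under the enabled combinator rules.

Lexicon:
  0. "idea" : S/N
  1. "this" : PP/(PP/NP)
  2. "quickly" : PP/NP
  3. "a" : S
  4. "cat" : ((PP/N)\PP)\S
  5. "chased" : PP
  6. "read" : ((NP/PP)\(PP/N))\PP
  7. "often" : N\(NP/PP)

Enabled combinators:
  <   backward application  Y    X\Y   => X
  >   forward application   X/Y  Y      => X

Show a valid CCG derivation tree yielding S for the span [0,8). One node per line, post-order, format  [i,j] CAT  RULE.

[0,8] S   >
  [0,1] "idea" : S/N
  [1,8] N   <
    [1,7] NP/PP   <
      [1,5] PP/N   <
        [1,3] PP   >
          [1,2] "this" : PP/(PP/NP)
          [2,3] "quickly" : PP/NP
        [3,5] (PP/N)\PP   <
          [3,4] "a" : S
          [4,5] "cat" : ((PP/N)\PP)\S
      [5,7] (NP/PP)\(PP/N)   <
        [5,6] "chased" : PP
        [6,7] "read" : ((NP/PP)\(PP/N))\PP
    [7,8] "often" : N\(NP/PP)

[0,1] S/N  lex  "idea"
[1,2] PP/(PP/NP)  lex  "this"
[2,3] PP/NP  lex  "quickly"
[1,3] PP  >  k=2
[3,4] S  lex  "a"
[4,5] ((PP/N)\PP)\S  lex  "cat"
[3,5] (PP/N)\PP  <  k=4
[1,5] PP/N  <  k=3
[5,6] PP  lex  "chased"
[6,7] ((NP/PP)\(PP/N))\PP  lex  "read"
[5,7] (NP/PP)\(PP/N)  <  k=6
[1,7] NP/PP  <  k=5
[7,8] N\(NP/PP)  lex  "often"
[1,8] N  <  k=7
[0,8] S  >  k=1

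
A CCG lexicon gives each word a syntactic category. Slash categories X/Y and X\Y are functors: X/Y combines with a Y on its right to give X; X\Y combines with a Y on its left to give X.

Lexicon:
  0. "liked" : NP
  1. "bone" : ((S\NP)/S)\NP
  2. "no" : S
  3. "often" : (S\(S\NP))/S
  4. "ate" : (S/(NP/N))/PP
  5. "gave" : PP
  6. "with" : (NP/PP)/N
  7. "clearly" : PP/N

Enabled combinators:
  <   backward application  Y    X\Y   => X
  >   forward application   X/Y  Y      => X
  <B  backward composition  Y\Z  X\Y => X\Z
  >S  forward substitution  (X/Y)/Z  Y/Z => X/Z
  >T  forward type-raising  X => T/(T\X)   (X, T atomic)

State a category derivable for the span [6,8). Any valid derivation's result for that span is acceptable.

NP/N

[0,8] S   <
  [0,3] S\NP   >
    [0,2] (S\NP)/S   <
      [0,1] "liked" : NP
      [1,2] "bone" : ((S\NP)/S)\NP
    [2,3] "no" : S
  [3,8] S\(S\NP)   >
    [3,4] "often" : (S\(S\NP))/S
    [4,8] S   >
      [4,6] S/(NP/N)   >
        [4,5] "ate" : (S/(NP/N))/PP
        [5,6] "gave" : PP
      [6,8] NP/N   >S
        [6,7] "with" : (NP/PP)/N
        [7,8] "clearly" : PP/N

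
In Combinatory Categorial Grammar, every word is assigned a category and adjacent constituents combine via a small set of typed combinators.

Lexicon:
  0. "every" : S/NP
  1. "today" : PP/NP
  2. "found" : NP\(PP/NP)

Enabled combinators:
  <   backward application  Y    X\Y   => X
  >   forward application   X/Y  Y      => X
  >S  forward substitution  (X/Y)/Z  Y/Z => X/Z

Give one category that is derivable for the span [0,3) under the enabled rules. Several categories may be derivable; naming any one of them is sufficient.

[0,3] S   >
  [0,1] "every" : S/NP
  [1,3] NP   <
    [1,2] "today" : PP/NP
    [2,3] "found" : NP\(PP/NP)

S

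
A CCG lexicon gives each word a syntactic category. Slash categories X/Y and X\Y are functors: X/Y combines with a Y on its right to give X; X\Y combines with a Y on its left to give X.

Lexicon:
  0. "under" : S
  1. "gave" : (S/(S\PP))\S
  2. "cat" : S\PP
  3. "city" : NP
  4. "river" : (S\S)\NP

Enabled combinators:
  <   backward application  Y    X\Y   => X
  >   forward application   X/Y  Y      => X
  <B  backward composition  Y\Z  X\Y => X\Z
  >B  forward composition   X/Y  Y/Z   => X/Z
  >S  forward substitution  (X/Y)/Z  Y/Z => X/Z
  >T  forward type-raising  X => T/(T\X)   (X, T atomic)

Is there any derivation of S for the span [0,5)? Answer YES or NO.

YES

[0,5] S   >
  [0,2] S/(S\PP)   <
    [0,1] "under" : S
    [1,2] "gave" : (S/(S\PP))\S
  [2,5] S\PP   <B
    [2,3] "cat" : S\PP
    [3,5] S\S   <
      [3,4] "city" : NP
      [4,5] "river" : (S\S)\NP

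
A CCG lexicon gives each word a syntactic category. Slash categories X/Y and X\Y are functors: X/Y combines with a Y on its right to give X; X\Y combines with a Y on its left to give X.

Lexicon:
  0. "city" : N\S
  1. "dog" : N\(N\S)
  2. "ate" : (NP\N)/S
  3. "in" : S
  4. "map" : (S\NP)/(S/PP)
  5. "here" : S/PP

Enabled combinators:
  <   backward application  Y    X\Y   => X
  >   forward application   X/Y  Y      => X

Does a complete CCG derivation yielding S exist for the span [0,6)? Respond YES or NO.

YES

[0,6] S   <
  [0,4] NP   <
    [0,2] N   <
      [0,1] "city" : N\S
      [1,2] "dog" : N\(N\S)
    [2,4] NP\N   >
      [2,3] "ate" : (NP\N)/S
      [3,4] "in" : S
  [4,6] S\NP   >
    [4,5] "map" : (S\NP)/(S/PP)
    [5,6] "here" : S/PP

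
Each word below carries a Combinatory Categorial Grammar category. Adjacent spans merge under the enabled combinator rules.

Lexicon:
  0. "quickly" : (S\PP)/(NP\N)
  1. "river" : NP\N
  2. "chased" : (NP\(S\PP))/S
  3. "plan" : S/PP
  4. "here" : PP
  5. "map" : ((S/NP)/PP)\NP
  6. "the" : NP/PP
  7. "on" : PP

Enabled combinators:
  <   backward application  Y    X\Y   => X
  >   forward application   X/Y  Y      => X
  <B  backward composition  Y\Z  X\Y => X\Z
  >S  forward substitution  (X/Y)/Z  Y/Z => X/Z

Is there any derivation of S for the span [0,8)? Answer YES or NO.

[0,8] S   >
  [0,7] S/PP   >S
    [0,6] (S/NP)/PP   <
      [0,5] NP   <
        [0,2] S\PP   >
          [0,1] "quickly" : (S\PP)/(NP\N)
          [1,2] "river" : NP\N
        [2,5] NP\(S\PP)   >
          [2,3] "chased" : (NP\(S\PP))/S
          [3,5] S   >
            [3,4] "plan" : S/PP
            [4,5] "here" : PP
      [5,6] "map" : ((S/NP)/PP)\NP
    [6,7] "the" : NP/PP
  [7,8] "on" : PP

YES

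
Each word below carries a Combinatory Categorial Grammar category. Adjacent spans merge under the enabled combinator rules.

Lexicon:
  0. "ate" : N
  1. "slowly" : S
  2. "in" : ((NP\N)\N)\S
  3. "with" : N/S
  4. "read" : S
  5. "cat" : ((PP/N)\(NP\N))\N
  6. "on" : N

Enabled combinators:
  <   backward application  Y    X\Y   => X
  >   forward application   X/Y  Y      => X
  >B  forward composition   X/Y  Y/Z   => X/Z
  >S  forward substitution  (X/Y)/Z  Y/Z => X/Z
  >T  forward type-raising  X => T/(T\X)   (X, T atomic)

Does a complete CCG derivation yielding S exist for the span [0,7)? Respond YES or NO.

NO

N S ((NP\N)\N)\S N/S S ((PP/N)\(NP\N))\N N
CKY chart[0,7] = {N/(N\PP), NP/(NP\PP), PP, PP/(N\N), PP/(PP\PP), S/(S\PP)}; S ∉ chart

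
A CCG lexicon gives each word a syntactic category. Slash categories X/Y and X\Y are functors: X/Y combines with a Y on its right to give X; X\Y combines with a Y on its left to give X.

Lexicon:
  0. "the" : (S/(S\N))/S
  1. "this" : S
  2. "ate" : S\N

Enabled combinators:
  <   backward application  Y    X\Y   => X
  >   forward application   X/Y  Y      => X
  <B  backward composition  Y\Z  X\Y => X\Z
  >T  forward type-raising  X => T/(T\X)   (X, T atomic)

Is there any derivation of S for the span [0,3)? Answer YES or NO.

[0,3] S   >
  [0,2] S/(S\N)   >
    [0,1] "the" : (S/(S\N))/S
    [1,2] "this" : S
  [2,3] "ate" : S\N

YES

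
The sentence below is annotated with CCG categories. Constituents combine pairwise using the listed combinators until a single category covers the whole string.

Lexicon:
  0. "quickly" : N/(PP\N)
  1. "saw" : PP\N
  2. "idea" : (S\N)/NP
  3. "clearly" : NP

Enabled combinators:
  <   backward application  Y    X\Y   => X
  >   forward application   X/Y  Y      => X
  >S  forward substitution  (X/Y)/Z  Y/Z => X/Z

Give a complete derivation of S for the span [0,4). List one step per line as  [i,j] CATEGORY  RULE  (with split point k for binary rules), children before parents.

[0,1] N/(PP\N)  lex  "quickly"
[1,2] PP\N  lex  "saw"
[0,2] N  >  k=1
[2,3] (S\N)/NP  lex  "idea"
[3,4] NP  lex  "clearly"
[2,4] S\N  >  k=3
[0,4] S  <  k=2

[0,4] S   <
  [0,2] N   >
    [0,1] "quickly" : N/(PP\N)
    [1,2] "saw" : PP\N
  [2,4] S\N   >
    [2,3] "idea" : (S\N)/NP
    [3,4] "clearly" : NP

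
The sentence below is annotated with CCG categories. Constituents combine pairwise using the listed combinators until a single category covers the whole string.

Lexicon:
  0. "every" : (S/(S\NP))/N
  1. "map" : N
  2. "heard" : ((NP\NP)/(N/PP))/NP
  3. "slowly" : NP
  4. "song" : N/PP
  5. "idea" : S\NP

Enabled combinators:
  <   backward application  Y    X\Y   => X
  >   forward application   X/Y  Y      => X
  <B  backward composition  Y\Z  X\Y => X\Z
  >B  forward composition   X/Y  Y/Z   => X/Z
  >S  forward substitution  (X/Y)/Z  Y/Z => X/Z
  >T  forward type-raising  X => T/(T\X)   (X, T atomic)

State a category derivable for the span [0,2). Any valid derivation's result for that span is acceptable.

S/(S\NP)

[0,6] S   >
  [0,2] S/(S\NP)   >
    [0,1] "every" : (S/(S\NP))/N
    [1,2] "map" : N
  [2,6] S\NP   <B
    [2,5] NP\NP   >
      [2,4] (NP\NP)/(N/PP)   >
        [2,3] "heard" : ((NP\NP)/(N/PP))/NP
        [3,4] "slowly" : NP
      [4,5] "song" : N/PP
    [5,6] "idea" : S\NP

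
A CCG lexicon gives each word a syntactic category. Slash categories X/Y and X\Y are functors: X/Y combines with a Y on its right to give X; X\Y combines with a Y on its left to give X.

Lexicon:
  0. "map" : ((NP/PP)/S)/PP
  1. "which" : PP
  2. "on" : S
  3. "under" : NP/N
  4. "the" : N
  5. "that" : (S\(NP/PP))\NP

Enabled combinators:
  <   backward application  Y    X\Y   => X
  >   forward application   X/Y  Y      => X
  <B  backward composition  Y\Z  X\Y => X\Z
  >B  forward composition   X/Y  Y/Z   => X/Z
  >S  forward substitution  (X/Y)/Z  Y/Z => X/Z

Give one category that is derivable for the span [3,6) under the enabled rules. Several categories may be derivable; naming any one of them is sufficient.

S\(NP/PP)

[0,6] S   <
  [0,3] NP/PP   >
    [0,2] (NP/PP)/S   >
      [0,1] "map" : ((NP/PP)/S)/PP
      [1,2] "which" : PP
    [2,3] "on" : S
  [3,6] S\(NP/PP)   <
    [3,5] NP   >
      [3,4] "under" : NP/N
      [4,5] "the" : N
    [5,6] "that" : (S\(NP/PP))\NP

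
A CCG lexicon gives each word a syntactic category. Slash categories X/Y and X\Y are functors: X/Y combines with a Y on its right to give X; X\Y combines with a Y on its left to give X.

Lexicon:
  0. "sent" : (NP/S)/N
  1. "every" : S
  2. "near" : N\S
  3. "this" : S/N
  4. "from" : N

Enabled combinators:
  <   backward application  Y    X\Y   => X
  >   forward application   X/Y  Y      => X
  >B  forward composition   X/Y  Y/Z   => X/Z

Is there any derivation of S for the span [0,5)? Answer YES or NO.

(NP/S)/N S N\S S/N N
CKY chart[0,5] = {NP}; S ∉ chart

NO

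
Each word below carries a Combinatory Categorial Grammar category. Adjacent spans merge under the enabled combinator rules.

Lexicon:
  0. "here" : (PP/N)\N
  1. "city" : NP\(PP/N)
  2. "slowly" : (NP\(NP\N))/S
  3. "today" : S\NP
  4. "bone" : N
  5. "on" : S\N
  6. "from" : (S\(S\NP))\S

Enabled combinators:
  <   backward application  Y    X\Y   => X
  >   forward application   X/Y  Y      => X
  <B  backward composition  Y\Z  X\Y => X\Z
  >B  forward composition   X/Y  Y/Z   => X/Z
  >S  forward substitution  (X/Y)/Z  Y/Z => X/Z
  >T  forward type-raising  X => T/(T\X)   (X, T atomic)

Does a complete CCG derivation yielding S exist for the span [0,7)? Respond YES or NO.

(PP/N)\N NP\(PP/N) (NP\(NP\N))/S S\NP N S\N (S\(S\NP))\S
CKY chart[0,7] = {N/(N\NP), NP, NP/(NP\NP), PP/(PP\NP), S/(S\NP)}; S ∉ chart

NO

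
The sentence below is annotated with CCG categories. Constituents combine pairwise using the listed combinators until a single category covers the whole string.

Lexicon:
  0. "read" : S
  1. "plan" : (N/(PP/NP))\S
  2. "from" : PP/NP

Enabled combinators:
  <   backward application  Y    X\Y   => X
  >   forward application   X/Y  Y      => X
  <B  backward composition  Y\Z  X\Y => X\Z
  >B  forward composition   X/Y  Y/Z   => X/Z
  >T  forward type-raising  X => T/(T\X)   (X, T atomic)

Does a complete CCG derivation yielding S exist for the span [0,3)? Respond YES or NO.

NO

S (N/(PP/NP))\S PP/NP
CKY chart[0,3] = {N, N/(N\N), NP/(NP\N), PP/(PP\N), S/(S\N)}; S ∉ chart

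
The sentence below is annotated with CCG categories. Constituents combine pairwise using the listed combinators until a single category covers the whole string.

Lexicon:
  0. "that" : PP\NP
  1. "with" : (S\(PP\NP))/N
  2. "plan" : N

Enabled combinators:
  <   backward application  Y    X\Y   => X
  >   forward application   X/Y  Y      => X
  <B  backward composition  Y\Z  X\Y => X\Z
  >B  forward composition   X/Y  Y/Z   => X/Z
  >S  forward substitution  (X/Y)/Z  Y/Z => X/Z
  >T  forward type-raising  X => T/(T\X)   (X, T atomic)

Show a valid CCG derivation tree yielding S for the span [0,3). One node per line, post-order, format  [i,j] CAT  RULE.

[0,3] S   <
  [0,1] "that" : PP\NP
  [1,3] S\(PP\NP)   >
    [1,2] "with" : (S\(PP\NP))/N
    [2,3] "plan" : N

[0,1] PP\NP  lex  "that"
[1,2] (S\(PP\NP))/N  lex  "with"
[2,3] N  lex  "plan"
[1,3] S\(PP\NP)  >  k=2
[0,3] S  <  k=1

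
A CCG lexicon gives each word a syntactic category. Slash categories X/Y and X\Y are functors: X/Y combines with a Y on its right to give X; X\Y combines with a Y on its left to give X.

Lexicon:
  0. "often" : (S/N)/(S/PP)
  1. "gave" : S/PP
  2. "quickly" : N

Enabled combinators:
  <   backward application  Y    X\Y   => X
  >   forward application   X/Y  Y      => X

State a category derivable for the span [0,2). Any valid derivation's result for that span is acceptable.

S/N

[0,3] S   >
  [0,2] S/N   >
    [0,1] "often" : (S/N)/(S/PP)
    [1,2] "gave" : S/PP
  [2,3] "quickly" : N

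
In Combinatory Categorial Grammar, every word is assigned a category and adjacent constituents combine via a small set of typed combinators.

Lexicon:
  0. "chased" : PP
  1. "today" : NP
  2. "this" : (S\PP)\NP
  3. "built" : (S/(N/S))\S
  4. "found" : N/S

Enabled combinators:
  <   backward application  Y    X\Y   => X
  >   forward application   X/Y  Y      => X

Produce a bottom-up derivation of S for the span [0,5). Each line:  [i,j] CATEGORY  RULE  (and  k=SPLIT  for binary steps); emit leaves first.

[0,1] PP  lex  "chased"
[1,2] NP  lex  "today"
[2,3] (S\PP)\NP  lex  "this"
[1,3] S\PP  <  k=2
[0,3] S  <  k=1
[3,4] (S/(N/S))\S  lex  "built"
[0,4] S/(N/S)  <  k=3
[4,5] N/S  lex  "found"
[0,5] S  >  k=4

[0,5] S   >
  [0,4] S/(N/S)   <
    [0,3] S   <
      [0,1] "chased" : PP
      [1,3] S\PP   <
        [1,2] "today" : NP
        [2,3] "this" : (S\PP)\NP
    [3,4] "built" : (S/(N/S))\S
  [4,5] "found" : N/S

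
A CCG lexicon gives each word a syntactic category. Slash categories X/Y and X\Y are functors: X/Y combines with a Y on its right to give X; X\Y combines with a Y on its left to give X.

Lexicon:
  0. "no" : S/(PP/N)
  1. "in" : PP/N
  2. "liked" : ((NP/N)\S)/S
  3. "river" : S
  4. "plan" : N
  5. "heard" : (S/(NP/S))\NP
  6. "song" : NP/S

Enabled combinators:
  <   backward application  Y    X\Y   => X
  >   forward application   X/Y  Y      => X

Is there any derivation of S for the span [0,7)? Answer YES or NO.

[0,7] S   >
  [0,6] S/(NP/S)   <
    [0,5] NP   >
      [0,4] NP/N   <
        [0,2] S   >
          [0,1] "no" : S/(PP/N)
          [1,2] "in" : PP/N
        [2,4] (NP/N)\S   >
          [2,3] "liked" : ((NP/N)\S)/S
          [3,4] "river" : S
      [4,5] "plan" : N
    [5,6] "heard" : (S/(NP/S))\NP
  [6,7] "song" : NP/S

YES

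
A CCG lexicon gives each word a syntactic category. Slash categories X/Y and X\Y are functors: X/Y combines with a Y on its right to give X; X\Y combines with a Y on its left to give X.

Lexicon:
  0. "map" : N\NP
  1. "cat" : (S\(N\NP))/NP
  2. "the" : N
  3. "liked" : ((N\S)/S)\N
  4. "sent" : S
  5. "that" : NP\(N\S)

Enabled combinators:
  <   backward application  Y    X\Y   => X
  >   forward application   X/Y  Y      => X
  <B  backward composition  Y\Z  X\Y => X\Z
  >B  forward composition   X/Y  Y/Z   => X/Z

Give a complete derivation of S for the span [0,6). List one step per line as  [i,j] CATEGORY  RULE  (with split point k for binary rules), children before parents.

[0,1] N\NP  lex  "map"
[1,2] (S\(N\NP))/NP  lex  "cat"
[2,3] N  lex  "the"
[3,4] ((N\S)/S)\N  lex  "liked"
[2,4] (N\S)/S  <  k=3
[4,5] S  lex  "sent"
[2,5] N\S  >  k=4
[5,6] NP\(N\S)  lex  "that"
[2,6] NP  <  k=5
[1,6] S\(N\NP)  >  k=2
[0,6] S  <  k=1

[0,6] S   <
  [0,1] "map" : N\NP
  [1,6] S\(N\NP)   >
    [1,2] "cat" : (S\(N\NP))/NP
    [2,6] NP   <
      [2,5] N\S   >
        [2,4] (N\S)/S   <
          [2,3] "the" : N
          [3,4] "liked" : ((N\S)/S)\N
        [4,5] "sent" : S
      [5,6] "that" : NP\(N\S)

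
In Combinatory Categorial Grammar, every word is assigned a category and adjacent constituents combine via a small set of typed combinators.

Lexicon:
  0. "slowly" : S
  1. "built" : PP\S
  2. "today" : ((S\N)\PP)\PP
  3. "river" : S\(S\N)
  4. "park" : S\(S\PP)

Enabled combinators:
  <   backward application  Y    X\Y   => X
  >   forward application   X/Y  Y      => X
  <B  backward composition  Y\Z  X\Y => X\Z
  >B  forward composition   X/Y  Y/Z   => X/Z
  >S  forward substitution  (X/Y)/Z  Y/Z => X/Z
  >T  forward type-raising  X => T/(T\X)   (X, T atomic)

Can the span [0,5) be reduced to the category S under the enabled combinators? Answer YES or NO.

YES

[0,5] S   <
  [0,4] S\PP   <B
    [0,3] (S\N)\PP   <
      [0,2] PP   >
        [0,1] PP/(PP\S)   >T
          [0,1] "slowly" : S
        [1,2] "built" : PP\S
      [2,3] "today" : ((S\N)\PP)\PP
    [3,4] "river" : S\(S\N)
  [4,5] "park" : S\(S\PP)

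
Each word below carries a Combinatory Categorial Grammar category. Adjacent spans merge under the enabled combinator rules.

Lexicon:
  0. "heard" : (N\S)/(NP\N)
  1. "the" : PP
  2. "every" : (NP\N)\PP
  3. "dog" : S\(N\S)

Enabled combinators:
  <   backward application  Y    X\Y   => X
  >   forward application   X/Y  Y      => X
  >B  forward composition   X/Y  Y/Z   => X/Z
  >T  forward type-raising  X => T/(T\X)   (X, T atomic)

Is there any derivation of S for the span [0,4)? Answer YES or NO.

[0,4] S   <
  [0,3] N\S   >
    [0,1] "heard" : (N\S)/(NP\N)
    [1,3] NP\N   <
      [1,2] "the" : PP
      [2,3] "every" : (NP\N)\PP
  [3,4] "dog" : S\(N\S)

YES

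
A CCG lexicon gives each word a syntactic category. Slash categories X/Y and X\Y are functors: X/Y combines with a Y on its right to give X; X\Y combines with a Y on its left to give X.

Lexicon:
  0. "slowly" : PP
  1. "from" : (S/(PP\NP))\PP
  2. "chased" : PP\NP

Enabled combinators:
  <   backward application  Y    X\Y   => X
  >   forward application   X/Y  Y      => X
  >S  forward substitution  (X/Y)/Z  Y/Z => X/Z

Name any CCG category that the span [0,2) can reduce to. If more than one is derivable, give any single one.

[0,3] S   >
  [0,2] S/(PP\NP)   <
    [0,1] "slowly" : PP
    [1,2] "from" : (S/(PP\NP))\PP
  [2,3] "chased" : PP\NP

S/(PP\NP)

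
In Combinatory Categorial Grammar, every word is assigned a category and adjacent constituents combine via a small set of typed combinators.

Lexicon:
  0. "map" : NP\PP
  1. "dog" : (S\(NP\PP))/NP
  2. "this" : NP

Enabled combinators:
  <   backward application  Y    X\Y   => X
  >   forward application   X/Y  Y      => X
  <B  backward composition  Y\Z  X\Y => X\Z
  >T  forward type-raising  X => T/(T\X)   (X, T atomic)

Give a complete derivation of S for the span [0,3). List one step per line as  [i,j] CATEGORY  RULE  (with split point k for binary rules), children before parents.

[0,1] NP\PP  lex  "map"
[1,2] (S\(NP\PP))/NP  lex  "dog"
[2,3] NP  lex  "this"
[1,3] S\(NP\PP)  >  k=2
[0,3] S  <  k=1

[0,3] S   <
  [0,1] "map" : NP\PP
  [1,3] S\(NP\PP)   >
    [1,2] "dog" : (S\(NP\PP))/NP
    [2,3] "this" : NP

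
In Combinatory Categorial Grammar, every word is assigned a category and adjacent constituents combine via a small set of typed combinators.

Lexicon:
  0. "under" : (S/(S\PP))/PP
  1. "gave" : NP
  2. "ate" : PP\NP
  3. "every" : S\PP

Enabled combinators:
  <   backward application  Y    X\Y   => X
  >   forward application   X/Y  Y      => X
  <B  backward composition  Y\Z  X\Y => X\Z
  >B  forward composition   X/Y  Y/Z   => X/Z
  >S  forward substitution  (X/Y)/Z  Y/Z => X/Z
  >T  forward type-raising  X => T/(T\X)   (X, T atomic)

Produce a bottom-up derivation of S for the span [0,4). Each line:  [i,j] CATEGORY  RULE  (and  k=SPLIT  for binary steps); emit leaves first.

[0,4] S   >
  [0,3] S/(S\PP)   >
    [0,1] "under" : (S/(S\PP))/PP
    [1,3] PP   <
      [1,2] "gave" : NP
      [2,3] "ate" : PP\NP
  [3,4] "every" : S\PP

[0,1] (S/(S\PP))/PP  lex  "under"
[1,2] NP  lex  "gave"
[2,3] PP\NP  lex  "ate"
[1,3] PP  <  k=2
[0,3] S/(S\PP)  >  k=1
[3,4] S\PP  lex  "every"
[0,4] S  >  k=3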